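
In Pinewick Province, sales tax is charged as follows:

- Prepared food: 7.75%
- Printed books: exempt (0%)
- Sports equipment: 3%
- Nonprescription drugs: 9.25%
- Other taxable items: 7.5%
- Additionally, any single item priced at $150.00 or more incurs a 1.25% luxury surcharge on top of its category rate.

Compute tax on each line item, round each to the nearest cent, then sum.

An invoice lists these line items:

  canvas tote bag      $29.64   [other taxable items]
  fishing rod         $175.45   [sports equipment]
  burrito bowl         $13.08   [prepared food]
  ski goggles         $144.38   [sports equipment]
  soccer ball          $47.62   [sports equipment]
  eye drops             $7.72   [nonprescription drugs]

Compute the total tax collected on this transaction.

$17.16

Canvas tote bag $29.64: other taxable items → 7.5% → $2.22
Fishing rod $175.45: sports equipment → 3% + 1.25% surcharge = 4.25% → $7.46
Burrito bowl $13.08: prepared food → 7.75% → $1.01
Ski goggles $144.38: sports equipment → 3% → $4.33
Soccer ball $47.62: sports equipment → 3% → $1.43
Eye drops $7.72: nonprescription drugs → 9.25% → $0.71
Total tax = $2.22 + $7.46 + $1.01 + $4.33 + $1.43 + $0.71 = $17.16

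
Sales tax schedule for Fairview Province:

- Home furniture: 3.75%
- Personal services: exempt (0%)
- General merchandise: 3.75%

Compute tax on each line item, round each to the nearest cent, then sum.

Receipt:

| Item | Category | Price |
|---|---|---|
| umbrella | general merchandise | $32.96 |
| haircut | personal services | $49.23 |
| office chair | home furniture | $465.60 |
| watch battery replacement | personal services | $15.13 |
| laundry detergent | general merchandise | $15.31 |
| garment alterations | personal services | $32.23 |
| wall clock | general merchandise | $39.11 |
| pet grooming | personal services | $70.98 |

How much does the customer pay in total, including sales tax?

Umbrella $32.96: general merchandise → 3.75% → $1.24
Haircut $49.23: personal services → 0% → $0.00
Office chair $465.60: home furniture → 3.75% → $17.46
Watch battery replacement $15.13: personal services → 0% → $0.00
Laundry detergent $15.31: general merchandise → 3.75% → $0.57
Garment alterations $32.23: personal services → 0% → $0.00
Wall clock $39.11: general merchandise → 3.75% → $1.47
Pet grooming $70.98: personal services → 0% → $0.00
Subtotal = $720.55; tax = $20.74; total due = $741.29

$741.29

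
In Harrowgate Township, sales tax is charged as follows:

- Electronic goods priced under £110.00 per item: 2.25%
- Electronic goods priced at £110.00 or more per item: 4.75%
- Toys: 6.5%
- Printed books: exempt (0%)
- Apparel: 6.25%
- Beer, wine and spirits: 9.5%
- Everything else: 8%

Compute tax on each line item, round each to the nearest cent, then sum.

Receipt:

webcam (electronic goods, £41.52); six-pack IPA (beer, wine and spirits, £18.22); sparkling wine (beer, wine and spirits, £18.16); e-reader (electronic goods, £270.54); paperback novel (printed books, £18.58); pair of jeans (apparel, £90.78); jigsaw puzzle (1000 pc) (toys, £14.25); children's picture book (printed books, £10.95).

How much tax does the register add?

Webcam £41.52: electronic goods, under £110.00 → 2.25% → £0.93
Six-pack IPA £18.22: beer, wine and spirits → 9.5% → £1.73
Sparkling wine £18.16: beer, wine and spirits → 9.5% → £1.73
E-reader £270.54: electronic goods, £110.00 or more → 4.75% → £12.85
Paperback novel £18.58: printed books → 0% → £0.00
Pair of jeans £90.78: apparel → 6.25% → £5.67
Jigsaw puzzle (1000 pc) £14.25: toys → 6.5% → £0.93
Children's picture book £10.95: printed books → 0% → £0.00
Total tax = £0.93 + £1.73 + £1.73 + £12.85 + £5.67 + £0.93 = £23.84

£23.84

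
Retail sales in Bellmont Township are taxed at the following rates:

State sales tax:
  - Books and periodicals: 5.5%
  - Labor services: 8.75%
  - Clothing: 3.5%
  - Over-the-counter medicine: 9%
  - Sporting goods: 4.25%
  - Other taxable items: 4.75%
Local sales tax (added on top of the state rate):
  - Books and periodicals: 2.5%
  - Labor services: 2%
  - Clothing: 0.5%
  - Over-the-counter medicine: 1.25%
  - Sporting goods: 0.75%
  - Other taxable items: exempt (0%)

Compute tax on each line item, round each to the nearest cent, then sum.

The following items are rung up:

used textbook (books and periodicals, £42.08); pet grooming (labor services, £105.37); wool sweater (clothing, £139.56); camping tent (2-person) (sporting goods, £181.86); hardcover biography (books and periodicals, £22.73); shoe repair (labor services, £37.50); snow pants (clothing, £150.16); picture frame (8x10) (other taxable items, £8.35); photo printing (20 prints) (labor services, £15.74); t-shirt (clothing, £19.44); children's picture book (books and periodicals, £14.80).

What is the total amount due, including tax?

Used textbook £42.08: books and periodicals → 5.5% + 2.5% local = 8% → £3.37
Pet grooming £105.37: labor services → 8.75% + 2% local = 10.75% → £11.33
Wool sweater £139.56: clothing → 3.5% + 0.5% local = 4% → £5.58
Camping tent (2-person) £181.86: sporting goods → 4.25% + 0.75% local = 5% → £9.09
Hardcover biography £22.73: books and periodicals → 5.5% + 2.5% local = 8% → £1.82
Shoe repair £37.50: labor services → 8.75% + 2% local = 10.75% → £4.03
Snow pants £150.16: clothing → 3.5% + 0.5% local = 4% → £6.01
Picture frame (8x10) £8.35: other taxable items → 4.75% + 0% local = 4.75% → £0.40
Photo printing (20 prints) £15.74: labor services → 8.75% + 2% local = 10.75% → £1.69
T-shirt £19.44: clothing → 3.5% + 0.5% local = 4% → £0.78
Children's picture book £14.80: books and periodicals → 5.5% + 2.5% local = 8% → £1.18
Subtotal = £737.59; tax = £45.28; total due = £782.87

£782.87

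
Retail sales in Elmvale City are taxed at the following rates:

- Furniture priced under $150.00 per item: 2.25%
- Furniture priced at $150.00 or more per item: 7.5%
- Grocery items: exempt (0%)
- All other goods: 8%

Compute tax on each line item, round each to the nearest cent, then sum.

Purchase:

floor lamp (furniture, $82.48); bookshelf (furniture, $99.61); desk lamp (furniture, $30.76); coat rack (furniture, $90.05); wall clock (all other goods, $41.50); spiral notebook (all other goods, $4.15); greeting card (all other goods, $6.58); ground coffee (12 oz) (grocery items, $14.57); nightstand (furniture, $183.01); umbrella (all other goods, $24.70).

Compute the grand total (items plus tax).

Floor lamp $82.48: furniture, under $150.00 → 2.25% → $1.86
Bookshelf $99.61: furniture, under $150.00 → 2.25% → $2.24
Desk lamp $30.76: furniture, under $150.00 → 2.25% → $0.69
Coat rack $90.05: furniture, under $150.00 → 2.25% → $2.03
Wall clock $41.50: all other goods → 8% → $3.32
Spiral notebook $4.15: all other goods → 8% → $0.33
Greeting card $6.58: all other goods → 8% → $0.53
Ground coffee (12 oz) $14.57: grocery items → 0% → $0.00
Nightstand $183.01: furniture, $150.00 or more → 7.5% → $13.73
Umbrella $24.70: all other goods → 8% → $1.98
Subtotal = $577.41; tax = $26.71; total due = $604.12

$604.12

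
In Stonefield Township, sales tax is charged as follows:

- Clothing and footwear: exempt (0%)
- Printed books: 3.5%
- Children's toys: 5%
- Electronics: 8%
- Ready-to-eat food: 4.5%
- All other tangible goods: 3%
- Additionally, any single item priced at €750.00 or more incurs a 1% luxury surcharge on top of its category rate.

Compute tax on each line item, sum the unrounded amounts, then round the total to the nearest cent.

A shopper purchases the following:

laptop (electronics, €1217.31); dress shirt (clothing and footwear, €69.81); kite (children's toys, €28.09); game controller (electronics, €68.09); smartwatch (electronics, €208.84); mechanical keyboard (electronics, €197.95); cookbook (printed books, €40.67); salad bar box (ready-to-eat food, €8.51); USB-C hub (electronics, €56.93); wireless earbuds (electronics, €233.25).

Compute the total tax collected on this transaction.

Laptop €1217.31: electronics → 8% + 1% surcharge = 9% → €109.5579
Dress shirt €69.81: clothing and footwear → 0% → €0.00
Kite €28.09: children's toys → 5% → €1.4045
Game controller €68.09: electronics → 8% → €5.4472
Smartwatch €208.84: electronics → 8% → €16.7072
Mechanical keyboard €197.95: electronics → 8% → €15.836
Cookbook €40.67: printed books → 3.5% → €1.42345
Salad bar box €8.51: ready-to-eat food → 4.5% → €0.38295
USB-C hub €56.93: electronics → 8% → €4.5544
Wireless earbuds €233.25: electronics → 8% → €18.66
Unrounded tax sum = €173.9736 → €173.97

€173.97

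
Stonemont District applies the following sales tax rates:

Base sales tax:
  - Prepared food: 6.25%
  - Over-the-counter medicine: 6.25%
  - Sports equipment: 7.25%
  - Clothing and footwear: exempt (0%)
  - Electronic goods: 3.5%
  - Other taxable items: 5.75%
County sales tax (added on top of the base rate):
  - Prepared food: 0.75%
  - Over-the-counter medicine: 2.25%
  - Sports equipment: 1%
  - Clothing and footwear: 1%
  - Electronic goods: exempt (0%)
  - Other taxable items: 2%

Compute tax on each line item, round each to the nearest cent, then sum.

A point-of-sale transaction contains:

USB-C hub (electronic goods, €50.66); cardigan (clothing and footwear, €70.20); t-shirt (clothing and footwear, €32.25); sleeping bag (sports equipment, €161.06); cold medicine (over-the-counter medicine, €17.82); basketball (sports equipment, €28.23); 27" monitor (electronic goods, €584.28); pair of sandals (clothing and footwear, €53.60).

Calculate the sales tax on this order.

USB-C hub €50.66: electronic goods → 3.5% + 0% county = 3.5% → €1.77
Cardigan €70.20: clothing and footwear → 0% + 1% county = 1% → €0.70
T-shirt €32.25: clothing and footwear → 0% + 1% county = 1% → €0.32
Sleeping bag €161.06: sports equipment → 7.25% + 1% county = 8.25% → €13.29
Cold medicine €17.82: over-the-counter medicine → 6.25% + 2.25% county = 8.5% → €1.51
Basketball €28.23: sports equipment → 7.25% + 1% county = 8.25% → €2.33
27" monitor €584.28: electronic goods → 3.5% + 0% county = 3.5% → €20.45
Pair of sandals €53.60: clothing and footwear → 0% + 1% county = 1% → €0.54
Total tax = €1.77 + €0.70 + €0.32 + €13.29 + €1.51 + €2.33 + €20.45 + €0.54 = €40.91

€40.91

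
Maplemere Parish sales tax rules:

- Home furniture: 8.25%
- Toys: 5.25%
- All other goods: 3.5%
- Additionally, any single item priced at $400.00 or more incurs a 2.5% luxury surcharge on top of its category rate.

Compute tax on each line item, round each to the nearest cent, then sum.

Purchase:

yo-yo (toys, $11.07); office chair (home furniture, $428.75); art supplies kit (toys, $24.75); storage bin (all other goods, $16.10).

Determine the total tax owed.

$48.53

Yo-yo $11.07: toys → 5.25% → $0.58
Office chair $428.75: home furniture → 8.25% + 2.5% surcharge = 10.75% → $46.09
Art supplies kit $24.75: toys → 5.25% → $1.30
Storage bin $16.10: all other goods → 3.5% → $0.56
Total tax = $0.58 + $46.09 + $1.30 + $0.56 = $48.53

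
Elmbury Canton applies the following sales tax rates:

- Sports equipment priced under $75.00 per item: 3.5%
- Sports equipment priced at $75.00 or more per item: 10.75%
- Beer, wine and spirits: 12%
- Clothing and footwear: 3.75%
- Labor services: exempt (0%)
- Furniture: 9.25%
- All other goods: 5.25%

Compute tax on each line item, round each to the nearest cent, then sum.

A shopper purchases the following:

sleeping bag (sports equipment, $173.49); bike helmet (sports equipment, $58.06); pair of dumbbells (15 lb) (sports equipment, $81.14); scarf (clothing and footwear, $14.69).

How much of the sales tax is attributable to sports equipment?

Sleeping bag $173.49: sports equipment, $75.00 or more → 10.75% → $18.65
Bike helmet $58.06: sports equipment, under $75.00 → 3.5% → $2.03
Pair of dumbbells (15 lb) $81.14: sports equipment, $75.00 or more → 10.75% → $8.72
Tax on sports equipment = $18.65 + $2.03 + $8.72 = $29.40

$29.40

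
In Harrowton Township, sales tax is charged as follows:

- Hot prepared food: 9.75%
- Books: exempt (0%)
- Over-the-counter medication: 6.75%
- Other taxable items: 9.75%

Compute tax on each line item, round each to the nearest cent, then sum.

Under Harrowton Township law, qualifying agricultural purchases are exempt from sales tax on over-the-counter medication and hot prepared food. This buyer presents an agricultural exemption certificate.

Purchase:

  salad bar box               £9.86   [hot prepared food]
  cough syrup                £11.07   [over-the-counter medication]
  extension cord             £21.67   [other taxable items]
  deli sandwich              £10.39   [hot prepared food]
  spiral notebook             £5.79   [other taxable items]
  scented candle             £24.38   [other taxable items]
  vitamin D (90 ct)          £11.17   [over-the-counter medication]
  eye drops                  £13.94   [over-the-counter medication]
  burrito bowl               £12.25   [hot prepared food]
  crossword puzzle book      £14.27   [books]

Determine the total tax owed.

£5.05

Salad bar box £9.86: hot prepared food, buyer-exempt → 0% → £0.00
Cough syrup £11.07: over-the-counter medication, buyer-exempt → 0% → £0.00
Extension cord £21.67: other taxable items → 9.75% → £2.11
Deli sandwich £10.39: hot prepared food, buyer-exempt → 0% → £0.00
Spiral notebook £5.79: other taxable items → 9.75% → £0.56
Scented candle £24.38: other taxable items → 9.75% → £2.38
Vitamin D (90 ct) £11.17: over-the-counter medication, buyer-exempt → 0% → £0.00
Eye drops £13.94: over-the-counter medication, buyer-exempt → 0% → £0.00
Burrito bowl £12.25: hot prepared food, buyer-exempt → 0% → £0.00
Crossword puzzle book £14.27: books → 0% → £0.00
Total tax = £2.11 + £0.56 + £2.38 = £5.05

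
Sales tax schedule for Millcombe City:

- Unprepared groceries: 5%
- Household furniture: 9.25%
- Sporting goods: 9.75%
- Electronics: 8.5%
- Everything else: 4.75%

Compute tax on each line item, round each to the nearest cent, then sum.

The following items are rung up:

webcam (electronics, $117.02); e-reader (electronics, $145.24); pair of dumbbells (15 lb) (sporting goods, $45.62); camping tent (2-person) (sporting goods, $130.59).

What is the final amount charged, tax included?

$477.95

Webcam $117.02: electronics → 8.5% → $9.95
E-reader $145.24: electronics → 8.5% → $12.35
Pair of dumbbells (15 lb) $45.62: sporting goods → 9.75% → $4.45
Camping tent (2-person) $130.59: sporting goods → 9.75% → $12.73
Subtotal = $438.47; tax = $39.48; total due = $477.95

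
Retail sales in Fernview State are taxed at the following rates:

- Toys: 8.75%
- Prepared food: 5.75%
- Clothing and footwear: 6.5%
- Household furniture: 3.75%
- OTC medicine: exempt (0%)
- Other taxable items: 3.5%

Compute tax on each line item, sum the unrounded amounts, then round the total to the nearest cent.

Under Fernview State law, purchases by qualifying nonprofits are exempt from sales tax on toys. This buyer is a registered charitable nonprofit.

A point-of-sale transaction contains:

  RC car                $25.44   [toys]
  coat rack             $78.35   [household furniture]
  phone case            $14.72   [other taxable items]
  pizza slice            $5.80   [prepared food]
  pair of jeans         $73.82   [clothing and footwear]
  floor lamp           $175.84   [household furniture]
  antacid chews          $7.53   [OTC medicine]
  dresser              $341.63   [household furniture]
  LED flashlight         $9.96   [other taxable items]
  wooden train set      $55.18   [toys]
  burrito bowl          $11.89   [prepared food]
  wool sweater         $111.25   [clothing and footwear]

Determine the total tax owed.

RC car $25.44: toys, buyer-exempt → 0% → $0.00
Coat rack $78.35: household furniture → 3.75% → $2.938125
Phone case $14.72: other taxable items → 3.5% → $0.5152
Pizza slice $5.80: prepared food → 5.75% → $0.3335
Pair of jeans $73.82: clothing and footwear → 6.5% → $4.7983
Floor lamp $175.84: household furniture → 3.75% → $6.594
Antacid chews $7.53: OTC medicine → 0% → $0.00
Dresser $341.63: household furniture → 3.75% → $12.811125
LED flashlight $9.96: other taxable items → 3.5% → $0.3486
Wooden train set $55.18: toys, buyer-exempt → 0% → $0.00
Burrito bowl $11.89: prepared food → 5.75% → $0.683675
Wool sweater $111.25: clothing and footwear → 6.5% → $7.23125
Unrounded tax sum = $36.253775 → $36.25

$36.25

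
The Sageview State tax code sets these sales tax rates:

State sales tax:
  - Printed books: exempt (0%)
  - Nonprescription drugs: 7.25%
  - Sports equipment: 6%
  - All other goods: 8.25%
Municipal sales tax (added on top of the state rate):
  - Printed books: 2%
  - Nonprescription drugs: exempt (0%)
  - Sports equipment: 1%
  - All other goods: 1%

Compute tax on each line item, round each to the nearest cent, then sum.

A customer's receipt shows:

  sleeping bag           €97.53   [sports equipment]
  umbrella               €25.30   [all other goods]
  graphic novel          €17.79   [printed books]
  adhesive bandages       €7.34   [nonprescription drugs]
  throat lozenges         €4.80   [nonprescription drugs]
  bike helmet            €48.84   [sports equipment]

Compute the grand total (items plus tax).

Sleeping bag €97.53: sports equipment → 6% + 1% municipal = 7% → €6.83
Umbrella €25.30: all other goods → 8.25% + 1% municipal = 9.25% → €2.34
Graphic novel €17.79: printed books → 0% + 2% municipal = 2% → €0.36
Adhesive bandages €7.34: nonprescription drugs → 7.25% + 0% municipal = 7.25% → €0.53
Throat lozenges €4.80: nonprescription drugs → 7.25% + 0% municipal = 7.25% → €0.35
Bike helmet €48.84: sports equipment → 6% + 1% municipal = 7% → €3.42
Subtotal = €201.60; tax = €13.83; total due = €215.43

€215.43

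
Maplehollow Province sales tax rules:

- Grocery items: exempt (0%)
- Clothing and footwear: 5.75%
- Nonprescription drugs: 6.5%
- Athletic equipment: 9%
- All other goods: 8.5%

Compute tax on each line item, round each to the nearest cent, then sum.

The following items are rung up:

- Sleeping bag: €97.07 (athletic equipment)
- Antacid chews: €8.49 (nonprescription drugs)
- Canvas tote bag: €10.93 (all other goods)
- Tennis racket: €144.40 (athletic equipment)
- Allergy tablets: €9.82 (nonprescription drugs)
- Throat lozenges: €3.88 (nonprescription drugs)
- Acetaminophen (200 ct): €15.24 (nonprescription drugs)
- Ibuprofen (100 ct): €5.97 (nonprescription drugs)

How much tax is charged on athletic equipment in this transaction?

Sleeping bag €97.07: athletic equipment → 9% → €8.74
Tennis racket €144.40: athletic equipment → 9% → €13.00
Tax on athletic equipment = €8.74 + €13.00 = €21.74

€21.74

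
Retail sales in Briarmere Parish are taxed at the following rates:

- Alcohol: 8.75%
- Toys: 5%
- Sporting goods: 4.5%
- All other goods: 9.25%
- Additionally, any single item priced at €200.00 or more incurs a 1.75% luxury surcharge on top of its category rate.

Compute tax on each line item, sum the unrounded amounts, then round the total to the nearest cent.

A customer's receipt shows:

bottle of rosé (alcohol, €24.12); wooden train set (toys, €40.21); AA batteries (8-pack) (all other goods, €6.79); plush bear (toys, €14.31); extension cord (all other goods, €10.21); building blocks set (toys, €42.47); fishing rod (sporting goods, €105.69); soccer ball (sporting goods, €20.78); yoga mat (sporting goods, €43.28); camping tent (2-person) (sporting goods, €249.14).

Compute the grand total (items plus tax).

€588.74

Bottle of rosé €24.12: alcohol → 8.75% → €2.1105
Wooden train set €40.21: toys → 5% → €2.0105
AA batteries (8-pack) €6.79: all other goods → 9.25% → €0.628075
Plush bear €14.31: toys → 5% → €0.7155
Extension cord €10.21: all other goods → 9.25% → €0.944425
Building blocks set €42.47: toys → 5% → €2.1235
Fishing rod €105.69: sporting goods → 4.5% → €4.75605
Soccer ball €20.78: sporting goods → 4.5% → €0.9351
Yoga mat €43.28: sporting goods → 4.5% → €1.9476
Camping tent (2-person) €249.14: sporting goods → 4.5% + 1.75% surcharge = 6.25% → €15.57125
Subtotal = €557.00; unrounded tax = €31.7425 → €31.74; total due = €588.74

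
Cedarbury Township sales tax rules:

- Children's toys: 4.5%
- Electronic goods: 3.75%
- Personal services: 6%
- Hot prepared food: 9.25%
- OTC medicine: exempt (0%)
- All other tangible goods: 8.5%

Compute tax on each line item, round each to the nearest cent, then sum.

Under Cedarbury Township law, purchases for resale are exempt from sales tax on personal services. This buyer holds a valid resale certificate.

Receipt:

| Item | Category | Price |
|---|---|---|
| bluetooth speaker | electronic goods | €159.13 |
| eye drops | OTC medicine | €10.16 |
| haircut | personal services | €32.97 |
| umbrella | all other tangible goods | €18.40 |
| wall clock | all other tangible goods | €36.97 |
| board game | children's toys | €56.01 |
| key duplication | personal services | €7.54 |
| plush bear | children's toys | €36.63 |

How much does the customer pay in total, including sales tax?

Bluetooth speaker €159.13: electronic goods → 3.75% → €5.97
Eye drops €10.16: OTC medicine → 0% → €0.00
Haircut €32.97: personal services, buyer-exempt → 0% → €0.00
Umbrella €18.40: all other tangible goods → 8.5% → €1.56
Wall clock €36.97: all other tangible goods → 8.5% → €3.14
Board game €56.01: children's toys → 4.5% → €2.52
Key duplication €7.54: personal services, buyer-exempt → 0% → €0.00
Plush bear €36.63: children's toys → 4.5% → €1.65
Subtotal = €357.81; tax = €14.84; total due = €372.65

€372.65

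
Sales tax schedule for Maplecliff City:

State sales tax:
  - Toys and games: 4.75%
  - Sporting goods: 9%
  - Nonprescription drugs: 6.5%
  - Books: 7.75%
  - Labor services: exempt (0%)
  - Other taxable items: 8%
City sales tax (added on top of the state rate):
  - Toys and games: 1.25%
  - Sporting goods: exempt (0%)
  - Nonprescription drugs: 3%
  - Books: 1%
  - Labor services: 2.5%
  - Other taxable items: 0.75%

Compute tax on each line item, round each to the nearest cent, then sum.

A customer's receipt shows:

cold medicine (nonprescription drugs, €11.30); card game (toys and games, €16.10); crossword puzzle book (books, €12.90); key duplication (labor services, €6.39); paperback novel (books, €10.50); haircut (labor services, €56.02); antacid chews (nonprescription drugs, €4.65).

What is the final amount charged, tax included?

Cold medicine €11.30: nonprescription drugs → 6.5% + 3% city = 9.5% → €1.07
Card game €16.10: toys and games → 4.75% + 1.25% city = 6% → €0.97
Crossword puzzle book €12.90: books → 7.75% + 1% city = 8.75% → €1.13
Key duplication €6.39: labor services → 0% + 2.5% city = 2.5% → €0.16
Paperback novel €10.50: books → 7.75% + 1% city = 8.75% → €0.92
Haircut €56.02: labor services → 0% + 2.5% city = 2.5% → €1.40
Antacid chews €4.65: nonprescription drugs → 6.5% + 3% city = 9.5% → €0.44
Subtotal = €117.86; tax = €6.09; total due = €123.95

€123.95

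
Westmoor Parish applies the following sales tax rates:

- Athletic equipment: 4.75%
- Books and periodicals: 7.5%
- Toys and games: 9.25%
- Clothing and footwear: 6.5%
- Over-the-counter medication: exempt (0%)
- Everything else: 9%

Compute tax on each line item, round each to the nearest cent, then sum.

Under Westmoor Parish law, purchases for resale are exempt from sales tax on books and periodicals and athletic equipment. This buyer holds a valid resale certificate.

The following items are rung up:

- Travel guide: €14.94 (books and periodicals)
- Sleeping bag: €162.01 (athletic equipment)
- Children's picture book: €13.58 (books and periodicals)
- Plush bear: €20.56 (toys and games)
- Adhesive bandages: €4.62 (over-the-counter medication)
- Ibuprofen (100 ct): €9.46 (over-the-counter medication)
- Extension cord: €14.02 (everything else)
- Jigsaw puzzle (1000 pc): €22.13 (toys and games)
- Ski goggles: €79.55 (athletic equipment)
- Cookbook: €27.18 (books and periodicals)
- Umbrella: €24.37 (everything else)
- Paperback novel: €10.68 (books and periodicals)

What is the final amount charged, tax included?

Travel guide €14.94: books and periodicals, buyer-exempt → 0% → €0.00
Sleeping bag €162.01: athletic equipment, buyer-exempt → 0% → €0.00
Children's picture book €13.58: books and periodicals, buyer-exempt → 0% → €0.00
Plush bear €20.56: toys and games → 9.25% → €1.90
Adhesive bandages €4.62: over-the-counter medication → 0% → €0.00
Ibuprofen (100 ct) €9.46: over-the-counter medication → 0% → €0.00
Extension cord €14.02: everything else → 9% → €1.26
Jigsaw puzzle (1000 pc) €22.13: toys and games → 9.25% → €2.05
Ski goggles €79.55: athletic equipment, buyer-exempt → 0% → €0.00
Cookbook €27.18: books and periodicals, buyer-exempt → 0% → €0.00
Umbrella €24.37: everything else → 9% → €2.19
Paperback novel €10.68: books and periodicals, buyer-exempt → 0% → €0.00
Subtotal = €403.10; tax = €7.40; total due = €410.50

€410.50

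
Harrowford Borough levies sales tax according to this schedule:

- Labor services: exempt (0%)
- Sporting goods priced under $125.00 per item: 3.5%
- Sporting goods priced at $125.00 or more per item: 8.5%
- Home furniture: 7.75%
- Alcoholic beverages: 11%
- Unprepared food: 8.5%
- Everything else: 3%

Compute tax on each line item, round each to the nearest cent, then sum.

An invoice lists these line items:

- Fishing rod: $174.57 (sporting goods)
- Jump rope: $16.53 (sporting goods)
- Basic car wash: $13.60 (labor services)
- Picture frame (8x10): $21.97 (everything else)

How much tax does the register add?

Fishing rod $174.57: sporting goods, $125.00 or more → 8.5% → $14.84
Jump rope $16.53: sporting goods, under $125.00 → 3.5% → $0.58
Basic car wash $13.60: labor services → 0% → $0.00
Picture frame (8x10) $21.97: everything else → 3% → $0.66
Total tax = $14.84 + $0.58 + $0.66 = $16.08

$16.08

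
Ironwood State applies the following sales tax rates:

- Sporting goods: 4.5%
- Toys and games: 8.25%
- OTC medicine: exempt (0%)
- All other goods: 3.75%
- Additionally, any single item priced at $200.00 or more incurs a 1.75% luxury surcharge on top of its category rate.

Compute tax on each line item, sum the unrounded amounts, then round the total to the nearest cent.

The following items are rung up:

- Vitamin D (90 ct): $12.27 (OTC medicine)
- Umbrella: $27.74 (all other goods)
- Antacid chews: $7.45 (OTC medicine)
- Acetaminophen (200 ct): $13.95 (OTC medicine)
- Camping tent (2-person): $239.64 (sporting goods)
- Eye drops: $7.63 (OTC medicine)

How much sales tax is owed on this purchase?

$16.02

Vitamin D (90 ct) $12.27: OTC medicine → 0% → $0.00
Umbrella $27.74: all other goods → 3.75% → $1.04025
Antacid chews $7.45: OTC medicine → 0% → $0.00
Acetaminophen (200 ct) $13.95: OTC medicine → 0% → $0.00
Camping tent (2-person) $239.64: sporting goods → 4.5% + 1.75% surcharge = 6.25% → $14.9775
Eye drops $7.63: OTC medicine → 0% → $0.00
Unrounded tax sum = $16.01775 → $16.02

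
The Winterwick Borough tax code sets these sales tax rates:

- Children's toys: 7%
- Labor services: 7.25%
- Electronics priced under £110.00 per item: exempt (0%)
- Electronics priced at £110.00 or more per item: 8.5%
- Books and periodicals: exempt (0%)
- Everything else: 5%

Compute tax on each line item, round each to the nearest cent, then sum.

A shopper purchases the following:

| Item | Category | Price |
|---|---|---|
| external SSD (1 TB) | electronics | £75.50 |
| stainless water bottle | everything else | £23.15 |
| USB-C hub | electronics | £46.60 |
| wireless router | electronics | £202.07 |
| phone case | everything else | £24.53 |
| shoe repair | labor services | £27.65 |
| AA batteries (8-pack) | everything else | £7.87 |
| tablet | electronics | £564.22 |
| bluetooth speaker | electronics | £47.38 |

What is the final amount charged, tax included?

External SSD (1 TB) £75.50: electronics, under £110.00 → 0% → £0.00
Stainless water bottle £23.15: everything else → 5% → £1.16
USB-C hub £46.60: electronics, under £110.00 → 0% → £0.00
Wireless router £202.07: electronics, £110.00 or more → 8.5% → £17.18
Phone case £24.53: everything else → 5% → £1.23
Shoe repair £27.65: labor services → 7.25% → £2.00
AA batteries (8-pack) £7.87: everything else → 5% → £0.39
Tablet £564.22: electronics, £110.00 or more → 8.5% → £47.96
Bluetooth speaker £47.38: electronics, under £110.00 → 0% → £0.00
Subtotal = £1018.97; tax = £69.92; total due = £1088.89

£1088.89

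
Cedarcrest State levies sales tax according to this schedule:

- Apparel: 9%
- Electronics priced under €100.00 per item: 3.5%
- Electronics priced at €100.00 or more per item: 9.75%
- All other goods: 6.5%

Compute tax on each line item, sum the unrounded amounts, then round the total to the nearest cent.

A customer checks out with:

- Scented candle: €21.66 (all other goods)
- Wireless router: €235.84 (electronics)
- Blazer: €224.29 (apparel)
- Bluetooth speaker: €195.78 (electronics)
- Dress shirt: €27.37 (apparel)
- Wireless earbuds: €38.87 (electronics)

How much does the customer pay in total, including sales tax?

Scented candle €21.66: all other goods → 6.5% → €1.4079
Wireless router €235.84: electronics, €100.00 or more → 9.75% → €22.9944
Blazer €224.29: apparel → 9% → €20.1861
Bluetooth speaker €195.78: electronics, €100.00 or more → 9.75% → €19.08855
Dress shirt €27.37: apparel → 9% → €2.4633
Wireless earbuds €38.87: electronics, under €100.00 → 3.5% → €1.36045
Subtotal = €743.81; unrounded tax = €67.5007 → €67.50; total due = €811.31

€811.31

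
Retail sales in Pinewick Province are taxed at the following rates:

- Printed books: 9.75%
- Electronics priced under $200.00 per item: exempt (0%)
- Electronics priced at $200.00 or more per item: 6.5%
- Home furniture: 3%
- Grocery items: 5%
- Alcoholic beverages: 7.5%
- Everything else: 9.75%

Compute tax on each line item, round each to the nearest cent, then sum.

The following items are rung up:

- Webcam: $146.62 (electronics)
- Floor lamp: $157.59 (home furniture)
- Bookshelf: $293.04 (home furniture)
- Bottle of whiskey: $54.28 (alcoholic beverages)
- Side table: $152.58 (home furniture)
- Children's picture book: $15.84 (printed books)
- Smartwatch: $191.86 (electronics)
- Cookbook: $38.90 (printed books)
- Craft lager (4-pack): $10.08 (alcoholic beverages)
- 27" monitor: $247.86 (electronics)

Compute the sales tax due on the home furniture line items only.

Floor lamp $157.59: home furniture → 3% → $4.73
Bookshelf $293.04: home furniture → 3% → $8.79
Side table $152.58: home furniture → 3% → $4.58
Tax on home furniture = $4.73 + $8.79 + $4.58 = $18.10

$18.10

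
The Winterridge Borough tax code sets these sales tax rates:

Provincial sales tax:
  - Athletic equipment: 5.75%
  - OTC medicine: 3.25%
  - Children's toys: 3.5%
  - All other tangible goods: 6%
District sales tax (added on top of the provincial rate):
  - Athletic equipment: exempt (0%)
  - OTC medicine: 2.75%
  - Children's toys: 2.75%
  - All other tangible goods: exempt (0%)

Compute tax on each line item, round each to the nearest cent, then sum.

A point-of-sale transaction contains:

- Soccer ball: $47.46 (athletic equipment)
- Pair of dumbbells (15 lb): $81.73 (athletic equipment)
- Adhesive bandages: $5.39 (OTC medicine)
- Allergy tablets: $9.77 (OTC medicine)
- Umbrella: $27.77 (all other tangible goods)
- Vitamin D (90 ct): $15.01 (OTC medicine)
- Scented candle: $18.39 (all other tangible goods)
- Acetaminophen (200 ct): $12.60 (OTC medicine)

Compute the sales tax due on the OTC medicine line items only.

$2.57

Adhesive bandages $5.39: OTC medicine → 3.25% + 2.75% district = 6% → $0.32
Allergy tablets $9.77: OTC medicine → 3.25% + 2.75% district = 6% → $0.59
Vitamin D (90 ct) $15.01: OTC medicine → 3.25% + 2.75% district = 6% → $0.90
Acetaminophen (200 ct) $12.60: OTC medicine → 3.25% + 2.75% district = 6% → $0.76
Tax on OTC medicine = $0.32 + $0.59 + $0.90 + $0.76 = $2.57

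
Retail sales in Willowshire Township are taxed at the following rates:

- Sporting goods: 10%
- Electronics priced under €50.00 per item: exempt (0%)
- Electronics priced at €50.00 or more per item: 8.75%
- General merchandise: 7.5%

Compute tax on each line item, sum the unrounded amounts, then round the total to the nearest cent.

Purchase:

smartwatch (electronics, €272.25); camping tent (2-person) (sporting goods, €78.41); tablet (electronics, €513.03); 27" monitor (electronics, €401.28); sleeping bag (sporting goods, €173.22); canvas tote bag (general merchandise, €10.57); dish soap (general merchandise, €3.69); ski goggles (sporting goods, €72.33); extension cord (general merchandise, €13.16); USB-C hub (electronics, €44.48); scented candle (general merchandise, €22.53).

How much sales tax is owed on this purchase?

€139.97

Smartwatch €272.25: electronics, €50.00 or more → 8.75% → €23.821875
Camping tent (2-person) €78.41: sporting goods → 10% → €7.841
Tablet €513.03: electronics, €50.00 or more → 8.75% → €44.890125
27" monitor €401.28: electronics, €50.00 or more → 8.75% → €35.112
Sleeping bag €173.22: sporting goods → 10% → €17.322
Canvas tote bag €10.57: general merchandise → 7.5% → €0.79275
Dish soap €3.69: general merchandise → 7.5% → €0.27675
Ski goggles €72.33: sporting goods → 10% → €7.233
Extension cord €13.16: general merchandise → 7.5% → €0.987
USB-C hub €44.48: electronics, under €50.00 → 0% → €0.00
Scented candle €22.53: general merchandise → 7.5% → €1.68975
Unrounded tax sum = €139.96625 → €139.97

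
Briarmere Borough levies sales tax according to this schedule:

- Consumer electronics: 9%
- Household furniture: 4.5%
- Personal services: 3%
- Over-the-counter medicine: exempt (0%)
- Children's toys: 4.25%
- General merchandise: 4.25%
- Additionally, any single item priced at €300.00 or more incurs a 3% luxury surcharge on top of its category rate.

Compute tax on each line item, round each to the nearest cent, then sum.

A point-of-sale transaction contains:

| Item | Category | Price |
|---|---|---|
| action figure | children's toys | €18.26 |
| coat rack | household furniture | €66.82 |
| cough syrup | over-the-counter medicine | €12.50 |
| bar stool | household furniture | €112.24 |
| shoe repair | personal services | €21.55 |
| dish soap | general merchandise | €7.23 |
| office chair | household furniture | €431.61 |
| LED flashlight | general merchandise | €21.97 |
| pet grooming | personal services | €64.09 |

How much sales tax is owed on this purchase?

€45.02

Action figure €18.26: children's toys → 4.25% → €0.78
Coat rack €66.82: household furniture → 4.5% → €3.01
Cough syrup €12.50: over-the-counter medicine → 0% → €0.00
Bar stool €112.24: household furniture → 4.5% → €5.05
Shoe repair €21.55: personal services → 3% → €0.65
Dish soap €7.23: general merchandise → 4.25% → €0.31
Office chair €431.61: household furniture → 4.5% + 3% surcharge = 7.5% → €32.37
LED flashlight €21.97: general merchandise → 4.25% → €0.93
Pet grooming €64.09: personal services → 3% → €1.92
Total tax = €0.78 + €3.01 + €5.05 + €0.65 + €0.31 + €32.37 + €0.93 + €1.92 = €45.02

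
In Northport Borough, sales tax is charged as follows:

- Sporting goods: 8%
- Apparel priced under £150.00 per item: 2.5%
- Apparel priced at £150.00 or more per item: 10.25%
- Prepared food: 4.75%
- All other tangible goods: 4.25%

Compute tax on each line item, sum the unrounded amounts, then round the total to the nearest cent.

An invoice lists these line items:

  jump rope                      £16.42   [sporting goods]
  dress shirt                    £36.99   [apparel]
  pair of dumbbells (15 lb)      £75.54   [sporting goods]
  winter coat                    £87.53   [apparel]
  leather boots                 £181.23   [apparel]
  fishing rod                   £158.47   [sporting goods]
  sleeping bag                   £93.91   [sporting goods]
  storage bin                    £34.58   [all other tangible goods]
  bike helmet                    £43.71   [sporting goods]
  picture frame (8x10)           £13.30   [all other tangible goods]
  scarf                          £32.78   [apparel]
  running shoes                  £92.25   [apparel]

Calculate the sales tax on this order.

Jump rope £16.42: sporting goods → 8% → £1.3136
Dress shirt £36.99: apparel, under £150.00 → 2.5% → £0.92475
Pair of dumbbells (15 lb) £75.54: sporting goods → 8% → £6.0432
Winter coat £87.53: apparel, under £150.00 → 2.5% → £2.18825
Leather boots £181.23: apparel, £150.00 or more → 10.25% → £18.576075
Fishing rod £158.47: sporting goods → 8% → £12.6776
Sleeping bag £93.91: sporting goods → 8% → £7.5128
Storage bin £34.58: all other tangible goods → 4.25% → £1.46965
Bike helmet £43.71: sporting goods → 8% → £3.4968
Picture frame (8x10) £13.30: all other tangible goods → 4.25% → £0.56525
Scarf £32.78: apparel, under £150.00 → 2.5% → £0.8195
Running shoes £92.25: apparel, under £150.00 → 2.5% → £2.30625
Unrounded tax sum = £57.893725 → £57.89

£57.89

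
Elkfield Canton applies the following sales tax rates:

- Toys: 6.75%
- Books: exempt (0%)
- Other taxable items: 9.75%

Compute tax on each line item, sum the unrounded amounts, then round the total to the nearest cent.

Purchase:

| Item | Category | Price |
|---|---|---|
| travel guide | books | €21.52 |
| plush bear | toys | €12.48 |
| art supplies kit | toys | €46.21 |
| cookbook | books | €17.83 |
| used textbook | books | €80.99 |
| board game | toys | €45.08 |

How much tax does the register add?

€7.00

Travel guide €21.52: books → 0% → €0.00
Plush bear €12.48: toys → 6.75% → €0.8424
Art supplies kit €46.21: toys → 6.75% → €3.119175
Cookbook €17.83: books → 0% → €0.00
Used textbook €80.99: books → 0% → €0.00
Board game €45.08: toys → 6.75% → €3.0429
Unrounded tax sum = €7.004475 → €7.00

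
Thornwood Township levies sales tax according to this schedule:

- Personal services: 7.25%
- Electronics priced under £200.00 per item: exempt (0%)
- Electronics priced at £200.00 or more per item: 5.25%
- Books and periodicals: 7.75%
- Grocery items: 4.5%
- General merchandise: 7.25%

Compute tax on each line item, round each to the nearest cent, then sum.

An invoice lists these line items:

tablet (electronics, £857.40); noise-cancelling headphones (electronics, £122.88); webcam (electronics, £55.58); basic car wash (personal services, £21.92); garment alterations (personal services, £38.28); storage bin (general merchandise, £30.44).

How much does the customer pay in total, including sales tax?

£1178.09

Tablet £857.40: electronics, £200.00 or more → 5.25% → £45.01
Noise-cancelling headphones £122.88: electronics, under £200.00 → 0% → £0.00
Webcam £55.58: electronics, under £200.00 → 0% → £0.00
Basic car wash £21.92: personal services → 7.25% → £1.59
Garment alterations £38.28: personal services → 7.25% → £2.78
Storage bin £30.44: general merchandise → 7.25% → £2.21
Subtotal = £1126.50; tax = £51.59; total due = £1178.09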